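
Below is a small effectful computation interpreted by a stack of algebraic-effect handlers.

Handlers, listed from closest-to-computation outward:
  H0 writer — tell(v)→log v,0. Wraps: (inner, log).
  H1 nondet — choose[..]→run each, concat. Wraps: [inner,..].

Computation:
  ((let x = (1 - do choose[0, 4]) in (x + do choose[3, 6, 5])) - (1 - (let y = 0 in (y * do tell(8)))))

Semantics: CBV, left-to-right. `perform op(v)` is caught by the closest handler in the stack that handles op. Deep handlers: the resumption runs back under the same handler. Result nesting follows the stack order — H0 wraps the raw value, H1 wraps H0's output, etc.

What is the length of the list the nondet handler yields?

Working:
choose[0, 4] @ H1
  branch[0] choose=0:
    choose[3, 6, 5] @ H1
      branch[0] choose=3:
        tell(8) @ H0 ⇒ log+=8
        H0 returns (3, (8))
        H1 returns [(3, (8))]
      branch[1] choose=6:
        tell(8) @ H0 ⇒ log+=8
        H0 returns (6, (8))
        H1 returns [(6, (8))]
      branch[2] choose=5:
        tell(8) @ H0 ⇒ log+=8
        H0 returns (5, (8))
        H1 returns [(5, (8))]
  branch[1] choose=4:
    choose[3, 6, 5] @ H1
      branch[0] choose=3:
        tell(8) @ H0 ⇒ log+=8
        H0 returns (-1, (8))
        H1 returns [(-1, (8))]
      branch[1] choose=6:
        tell(8) @ H0 ⇒ log+=8
        H0 returns (2, (8))
        H1 returns [(2, (8))]
      branch[2] choose=5:
        tell(8) @ H0 ⇒ log+=8
        H0 returns (1, (8))
        H1 returns [(1, (8))]
= [(3, (8)), (6, (8)), (5, (8)), (-1, (8)), (2, (8)), (1, (8))]

Answer: 6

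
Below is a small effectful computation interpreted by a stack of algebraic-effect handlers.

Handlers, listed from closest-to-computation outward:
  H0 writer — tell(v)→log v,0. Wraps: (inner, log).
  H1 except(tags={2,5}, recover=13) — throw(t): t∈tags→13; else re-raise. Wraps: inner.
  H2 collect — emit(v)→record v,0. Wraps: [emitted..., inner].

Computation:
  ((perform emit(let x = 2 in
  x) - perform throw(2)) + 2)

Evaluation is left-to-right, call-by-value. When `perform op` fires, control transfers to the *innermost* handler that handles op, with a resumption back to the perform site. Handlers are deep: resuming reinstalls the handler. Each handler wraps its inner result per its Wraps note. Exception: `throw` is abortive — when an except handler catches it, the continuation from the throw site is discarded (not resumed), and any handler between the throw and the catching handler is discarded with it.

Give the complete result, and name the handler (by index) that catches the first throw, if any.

Step-by-step:
emit(2) @ H2 ⇒ out+=2
throw(2) @ H1 caught ⇒ 13
H2 returns [2, 13]
= [2, 13]

Answer: [2, 13] ; first throw caught by: H1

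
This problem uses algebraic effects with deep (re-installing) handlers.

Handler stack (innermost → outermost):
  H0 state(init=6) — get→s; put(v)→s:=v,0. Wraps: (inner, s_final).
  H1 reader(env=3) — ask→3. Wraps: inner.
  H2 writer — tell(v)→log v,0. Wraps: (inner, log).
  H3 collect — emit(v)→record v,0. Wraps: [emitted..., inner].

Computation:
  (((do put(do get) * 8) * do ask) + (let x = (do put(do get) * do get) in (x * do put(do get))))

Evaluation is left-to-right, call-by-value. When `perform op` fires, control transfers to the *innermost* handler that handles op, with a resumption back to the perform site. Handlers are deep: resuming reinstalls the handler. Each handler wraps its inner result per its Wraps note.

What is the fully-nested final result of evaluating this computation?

Step-by-step:
get @ H0 ⇒ 6
put(6) @ H0 ⇒ s:=6
ask @ H1 ⇒ 3
get @ H0 ⇒ 6
put(6) @ H0 ⇒ s:=6
get @ H0 ⇒ 6
get @ H0 ⇒ 6
put(6) @ H0 ⇒ s:=6
H0 returns (0, 6)
H1 returns (0, 6)
H2 returns ((0, 6), ())
H3 returns [((0, 6), ())]
= [((0, 6), ())]

Answer: [((0, 6), ())]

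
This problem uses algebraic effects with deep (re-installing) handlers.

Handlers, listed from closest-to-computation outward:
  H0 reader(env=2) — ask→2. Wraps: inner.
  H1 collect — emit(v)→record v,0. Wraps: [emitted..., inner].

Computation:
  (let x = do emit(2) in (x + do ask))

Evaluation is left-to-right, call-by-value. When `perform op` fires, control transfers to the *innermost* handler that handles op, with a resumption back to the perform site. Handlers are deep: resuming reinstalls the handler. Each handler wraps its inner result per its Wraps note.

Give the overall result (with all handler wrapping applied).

Evaluation trace:
emit(2) @ H1 ⇒ out+=2
ask @ H0 ⇒ 2
H0 returns 2
H1 returns [2, 2]
= [2, 2]

Answer: [2, 2]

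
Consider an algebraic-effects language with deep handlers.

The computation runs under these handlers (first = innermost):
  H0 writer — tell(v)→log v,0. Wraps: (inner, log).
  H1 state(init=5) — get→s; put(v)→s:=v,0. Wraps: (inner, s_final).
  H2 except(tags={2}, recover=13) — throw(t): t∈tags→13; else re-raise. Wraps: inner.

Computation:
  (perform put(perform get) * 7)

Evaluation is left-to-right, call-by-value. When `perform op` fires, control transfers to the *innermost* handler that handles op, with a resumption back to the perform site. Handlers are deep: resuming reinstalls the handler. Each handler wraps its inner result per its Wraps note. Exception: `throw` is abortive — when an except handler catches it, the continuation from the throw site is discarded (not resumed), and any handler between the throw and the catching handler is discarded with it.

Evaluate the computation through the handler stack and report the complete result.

Answer: ((0, ()), 5)

Step-by-step:
get @ H1 ⇒ 5
put(5) @ H1 ⇒ s:=5
H0 returns (0, ())
H1 returns ((0, ()), 5)
H2 returns ((0, ()), 5)
= ((0, ()), 5)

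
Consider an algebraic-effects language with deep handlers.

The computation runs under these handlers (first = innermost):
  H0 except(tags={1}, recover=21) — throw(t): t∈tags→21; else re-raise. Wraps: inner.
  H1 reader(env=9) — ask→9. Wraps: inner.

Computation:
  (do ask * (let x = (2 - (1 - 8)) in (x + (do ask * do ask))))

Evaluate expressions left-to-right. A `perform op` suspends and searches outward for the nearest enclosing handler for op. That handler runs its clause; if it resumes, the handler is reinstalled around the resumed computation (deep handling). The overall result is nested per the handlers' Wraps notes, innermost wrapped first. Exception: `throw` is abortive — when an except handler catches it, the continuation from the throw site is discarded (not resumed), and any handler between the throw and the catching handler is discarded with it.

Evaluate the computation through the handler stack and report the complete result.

Answer: 810

Step-by-step:
ask @ H1 ⇒ 9
ask @ H1 ⇒ 9
ask @ H1 ⇒ 9
H0 returns 810
H1 returns 810
= 810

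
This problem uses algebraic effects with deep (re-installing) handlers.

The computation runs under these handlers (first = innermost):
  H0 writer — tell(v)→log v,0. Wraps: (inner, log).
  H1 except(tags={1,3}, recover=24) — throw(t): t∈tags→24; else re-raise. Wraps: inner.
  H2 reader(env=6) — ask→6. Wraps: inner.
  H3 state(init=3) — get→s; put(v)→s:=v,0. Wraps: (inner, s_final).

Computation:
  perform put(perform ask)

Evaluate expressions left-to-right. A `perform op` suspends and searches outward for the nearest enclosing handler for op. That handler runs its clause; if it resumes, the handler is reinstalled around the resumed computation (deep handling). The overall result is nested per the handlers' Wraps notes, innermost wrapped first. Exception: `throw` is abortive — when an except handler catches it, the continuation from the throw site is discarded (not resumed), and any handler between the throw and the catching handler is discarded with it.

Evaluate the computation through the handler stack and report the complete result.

Working:
ask @ H2 ⇒ 6
put(6) @ H3 ⇒ s:=6
H0 returns (0, ())
H1 returns (0, ())
H2 returns (0, ())
H3 returns ((0, ()), 6)
= ((0, ()), 6)

Answer: ((0, ()), 6)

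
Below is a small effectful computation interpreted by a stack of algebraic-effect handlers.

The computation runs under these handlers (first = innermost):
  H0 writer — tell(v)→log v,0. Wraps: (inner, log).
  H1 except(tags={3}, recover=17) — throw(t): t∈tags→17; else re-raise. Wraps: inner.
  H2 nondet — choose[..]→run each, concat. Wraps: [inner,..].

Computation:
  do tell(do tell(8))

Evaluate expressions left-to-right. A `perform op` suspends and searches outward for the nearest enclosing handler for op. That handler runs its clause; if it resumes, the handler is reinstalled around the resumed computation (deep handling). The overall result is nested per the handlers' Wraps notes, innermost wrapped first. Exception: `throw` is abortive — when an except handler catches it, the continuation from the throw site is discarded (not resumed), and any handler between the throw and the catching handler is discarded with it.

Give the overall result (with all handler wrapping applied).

Answer: [(0, (8, 0))]

Working:
tell(8) @ H0 ⇒ log+=8
tell(0) @ H0 ⇒ log+=0
H0 returns (0, (8, 0))
H1 returns (0, (8, 0))
H2 returns [(0, (8, 0))]
= [(0, (8, 0))]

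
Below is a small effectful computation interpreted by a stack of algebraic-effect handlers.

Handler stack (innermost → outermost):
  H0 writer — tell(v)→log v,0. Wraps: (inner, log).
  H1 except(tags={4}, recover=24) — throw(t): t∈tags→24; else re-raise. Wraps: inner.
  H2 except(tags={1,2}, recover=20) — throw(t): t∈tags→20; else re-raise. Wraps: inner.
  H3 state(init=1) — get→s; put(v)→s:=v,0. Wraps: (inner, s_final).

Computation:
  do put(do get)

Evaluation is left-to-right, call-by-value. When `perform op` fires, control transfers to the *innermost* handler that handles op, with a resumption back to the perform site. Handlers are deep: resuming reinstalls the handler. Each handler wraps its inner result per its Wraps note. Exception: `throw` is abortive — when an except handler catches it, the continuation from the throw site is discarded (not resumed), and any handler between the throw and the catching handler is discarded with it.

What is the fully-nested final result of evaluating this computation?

Answer: ((0, ()), 1)

Evaluation trace:
get @ H3 ⇒ 1
put(1) @ H3 ⇒ s:=1
H0 returns (0, ())
H1 returns (0, ())
H2 returns (0, ())
H3 returns ((0, ()), 1)
= ((0, ()), 1)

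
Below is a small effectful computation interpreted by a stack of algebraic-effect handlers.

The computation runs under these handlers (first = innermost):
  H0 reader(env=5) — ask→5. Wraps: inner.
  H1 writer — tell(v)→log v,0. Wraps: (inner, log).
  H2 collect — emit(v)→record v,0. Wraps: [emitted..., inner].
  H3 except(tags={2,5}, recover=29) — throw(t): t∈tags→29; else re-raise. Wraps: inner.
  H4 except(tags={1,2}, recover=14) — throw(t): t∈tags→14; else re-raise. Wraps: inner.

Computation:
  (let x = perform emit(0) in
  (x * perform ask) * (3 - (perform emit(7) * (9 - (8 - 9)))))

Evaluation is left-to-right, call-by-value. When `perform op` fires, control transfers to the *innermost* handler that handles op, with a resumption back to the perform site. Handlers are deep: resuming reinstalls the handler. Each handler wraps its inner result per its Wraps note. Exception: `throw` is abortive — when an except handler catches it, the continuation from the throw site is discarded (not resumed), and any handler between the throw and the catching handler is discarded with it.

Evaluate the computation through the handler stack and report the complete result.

Answer: [0, 7, (0, ())]

Step-by-step:
emit(0) @ H2 ⇒ out+=0
ask @ H0 ⇒ 5
emit(7) @ H2 ⇒ out+=7
H0 returns 0
H1 returns (0, ())
H2 returns [0, 7, (0, ())]
H3 returns [0, 7, (0, ())]
H4 returns [0, 7, (0, ())]
= [0, 7, (0, ())]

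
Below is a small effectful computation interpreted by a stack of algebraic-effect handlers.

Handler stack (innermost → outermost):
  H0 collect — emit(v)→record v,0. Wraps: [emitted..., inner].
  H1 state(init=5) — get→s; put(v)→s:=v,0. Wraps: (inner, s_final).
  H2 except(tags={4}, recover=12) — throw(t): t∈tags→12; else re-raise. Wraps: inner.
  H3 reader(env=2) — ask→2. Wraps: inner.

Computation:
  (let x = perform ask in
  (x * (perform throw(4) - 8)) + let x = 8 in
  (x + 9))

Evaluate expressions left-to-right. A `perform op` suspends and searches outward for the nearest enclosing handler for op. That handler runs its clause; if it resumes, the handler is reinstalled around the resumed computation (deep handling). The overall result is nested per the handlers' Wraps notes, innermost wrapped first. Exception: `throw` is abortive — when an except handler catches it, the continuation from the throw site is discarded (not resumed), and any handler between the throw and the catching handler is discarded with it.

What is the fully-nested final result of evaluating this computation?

Answer: 12

Working:
ask @ H3 ⇒ 2
throw(4) @ H2 caught ⇒ 12
H3 returns 12
= 12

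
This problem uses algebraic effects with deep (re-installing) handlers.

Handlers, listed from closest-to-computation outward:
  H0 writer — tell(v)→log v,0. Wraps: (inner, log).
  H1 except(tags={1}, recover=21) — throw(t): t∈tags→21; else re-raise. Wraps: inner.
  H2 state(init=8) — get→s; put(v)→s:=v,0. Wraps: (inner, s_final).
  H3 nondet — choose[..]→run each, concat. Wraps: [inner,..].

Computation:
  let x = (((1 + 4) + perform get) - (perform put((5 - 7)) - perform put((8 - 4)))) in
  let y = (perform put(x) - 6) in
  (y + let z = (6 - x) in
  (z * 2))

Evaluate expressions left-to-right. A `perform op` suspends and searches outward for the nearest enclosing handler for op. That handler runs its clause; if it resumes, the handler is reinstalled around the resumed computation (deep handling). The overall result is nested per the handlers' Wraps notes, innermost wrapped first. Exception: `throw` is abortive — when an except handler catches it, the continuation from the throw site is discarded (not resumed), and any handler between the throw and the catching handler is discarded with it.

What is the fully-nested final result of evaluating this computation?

Evaluation trace:
get @ H2 ⇒ 8
put(-2) @ H2 ⇒ s:=-2
put(4) @ H2 ⇒ s:=4
put(13) @ H2 ⇒ s:=13
H0 returns (-20, ())
H1 returns (-20, ())
H2 returns ((-20, ()), 13)
H3 returns [((-20, ()), 13)]
= [((-20, ()), 13)]

Answer: [((-20, ()), 13)]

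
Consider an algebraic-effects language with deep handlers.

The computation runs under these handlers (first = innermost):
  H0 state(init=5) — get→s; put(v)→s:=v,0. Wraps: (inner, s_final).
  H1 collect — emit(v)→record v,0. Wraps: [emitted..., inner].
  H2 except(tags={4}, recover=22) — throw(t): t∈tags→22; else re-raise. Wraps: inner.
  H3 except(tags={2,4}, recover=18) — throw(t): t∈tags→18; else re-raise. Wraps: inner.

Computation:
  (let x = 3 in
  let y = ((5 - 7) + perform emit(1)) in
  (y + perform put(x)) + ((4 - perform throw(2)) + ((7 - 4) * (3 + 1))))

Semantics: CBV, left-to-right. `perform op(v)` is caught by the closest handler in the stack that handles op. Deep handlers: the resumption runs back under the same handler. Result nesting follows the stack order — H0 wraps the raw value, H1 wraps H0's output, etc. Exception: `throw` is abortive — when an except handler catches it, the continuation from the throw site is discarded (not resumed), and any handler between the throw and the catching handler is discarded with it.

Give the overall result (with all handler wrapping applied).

Answer: 18

Working:
emit(1) @ H1 ⇒ out+=1
put(3) @ H0 ⇒ s:=3
throw(2) @ H2 re-raised
throw(2) @ H3 caught ⇒ 18
= 18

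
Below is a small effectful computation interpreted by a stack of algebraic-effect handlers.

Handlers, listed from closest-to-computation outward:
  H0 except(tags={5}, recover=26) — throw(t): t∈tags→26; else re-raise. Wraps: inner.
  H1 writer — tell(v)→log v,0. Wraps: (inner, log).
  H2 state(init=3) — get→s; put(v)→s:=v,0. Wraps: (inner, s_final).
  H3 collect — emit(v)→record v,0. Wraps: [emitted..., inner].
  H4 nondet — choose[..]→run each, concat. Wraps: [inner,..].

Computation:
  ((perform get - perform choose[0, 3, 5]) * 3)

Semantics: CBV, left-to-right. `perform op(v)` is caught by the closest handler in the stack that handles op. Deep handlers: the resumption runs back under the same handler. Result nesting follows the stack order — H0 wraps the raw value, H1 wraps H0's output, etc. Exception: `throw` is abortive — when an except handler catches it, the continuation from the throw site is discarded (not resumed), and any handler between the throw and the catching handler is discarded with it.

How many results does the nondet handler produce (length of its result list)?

Working:
get @ H2 ⇒ 3
choose[0, 3, 5] @ H4
  branch[0] choose=0:
    H0 returns 9
    H1 returns (9, ())
    H2 returns ((9, ()), 3)
    H3 returns [((9, ()), 3)]
    H4 returns [[((9, ()), 3)]]
  branch[1] choose=3:
    H0 returns 0
    H1 returns (0, ())
    H2 returns ((0, ()), 3)
    H3 returns [((0, ()), 3)]
    H4 returns [[((0, ()), 3)]]
  branch[2] choose=5:
    H0 returns -6
    H1 returns (-6, ())
    H2 returns ((-6, ()), 3)
    H3 returns [((-6, ()), 3)]
    H4 returns [[((-6, ()), 3)]]
= [[((9, ()), 3)], [((0, ()), 3)], [((-6, ()), 3)]]

Answer: 3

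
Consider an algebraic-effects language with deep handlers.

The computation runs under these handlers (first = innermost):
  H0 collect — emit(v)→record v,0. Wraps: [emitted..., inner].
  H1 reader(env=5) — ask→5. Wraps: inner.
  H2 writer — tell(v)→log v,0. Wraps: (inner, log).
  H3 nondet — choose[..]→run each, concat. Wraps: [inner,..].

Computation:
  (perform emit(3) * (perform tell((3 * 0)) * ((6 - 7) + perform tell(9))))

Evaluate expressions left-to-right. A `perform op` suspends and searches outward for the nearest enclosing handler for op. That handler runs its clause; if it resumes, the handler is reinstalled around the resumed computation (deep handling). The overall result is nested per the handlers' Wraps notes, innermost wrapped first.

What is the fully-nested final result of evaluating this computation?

Evaluation trace:
emit(3) @ H0 ⇒ out+=3
tell(0) @ H2 ⇒ log+=0
tell(9) @ H2 ⇒ log+=9
H0 returns [3, 0]
H1 returns [3, 0]
H2 returns ([3, 0], (0, 9))
H3 returns [([3, 0], (0, 9))]
= [([3, 0], (0, 9))]

Answer: [([3, 0], (0, 9))]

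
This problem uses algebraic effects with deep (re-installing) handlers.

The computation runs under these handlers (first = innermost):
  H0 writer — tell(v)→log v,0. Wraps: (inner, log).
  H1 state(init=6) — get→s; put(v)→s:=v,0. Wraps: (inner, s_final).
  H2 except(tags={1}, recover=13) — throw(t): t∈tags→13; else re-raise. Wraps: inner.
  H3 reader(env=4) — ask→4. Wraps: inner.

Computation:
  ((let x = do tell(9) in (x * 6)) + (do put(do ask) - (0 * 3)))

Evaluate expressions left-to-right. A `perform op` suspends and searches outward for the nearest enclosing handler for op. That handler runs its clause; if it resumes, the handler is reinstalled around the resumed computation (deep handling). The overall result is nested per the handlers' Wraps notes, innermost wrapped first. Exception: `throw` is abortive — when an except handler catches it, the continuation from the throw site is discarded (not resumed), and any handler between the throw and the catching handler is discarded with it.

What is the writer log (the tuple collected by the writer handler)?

Working:
tell(9) @ H0 ⇒ log+=9
ask @ H3 ⇒ 4
put(4) @ H1 ⇒ s:=4
H0 returns (0, (9))
H1 returns ((0, (9)), 4)
H2 returns ((0, (9)), 4)
H3 returns ((0, (9)), 4)
= ((0, (9)), 4)

Answer: (9)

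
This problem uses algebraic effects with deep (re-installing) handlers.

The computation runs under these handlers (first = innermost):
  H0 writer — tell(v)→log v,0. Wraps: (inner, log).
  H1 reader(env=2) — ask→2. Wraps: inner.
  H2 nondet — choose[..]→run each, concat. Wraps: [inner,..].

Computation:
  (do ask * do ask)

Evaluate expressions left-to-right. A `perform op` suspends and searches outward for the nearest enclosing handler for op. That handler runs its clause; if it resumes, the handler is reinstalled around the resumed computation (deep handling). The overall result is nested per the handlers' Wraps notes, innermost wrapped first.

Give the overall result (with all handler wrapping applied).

Working:
ask @ H1 ⇒ 2
ask @ H1 ⇒ 2
H0 returns (4, ())
H1 returns (4, ())
H2 returns [(4, ())]
= [(4, ())]

Answer: [(4, ())]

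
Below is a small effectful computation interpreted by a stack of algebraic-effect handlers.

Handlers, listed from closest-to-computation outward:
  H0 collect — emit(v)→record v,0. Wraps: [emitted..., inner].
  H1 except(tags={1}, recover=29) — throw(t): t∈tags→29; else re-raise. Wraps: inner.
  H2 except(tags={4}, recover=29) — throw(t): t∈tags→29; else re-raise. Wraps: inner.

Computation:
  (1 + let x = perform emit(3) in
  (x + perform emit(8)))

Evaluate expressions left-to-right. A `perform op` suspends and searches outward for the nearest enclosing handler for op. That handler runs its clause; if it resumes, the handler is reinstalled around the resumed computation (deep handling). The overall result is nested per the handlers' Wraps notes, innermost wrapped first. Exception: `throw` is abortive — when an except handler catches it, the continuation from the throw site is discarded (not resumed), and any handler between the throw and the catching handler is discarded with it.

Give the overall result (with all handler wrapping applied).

Answer: [3, 8, 1]

Evaluation trace:
emit(3) @ H0 ⇒ out+=3
emit(8) @ H0 ⇒ out+=8
H0 returns [3, 8, 1]
H1 returns [3, 8, 1]
H2 returns [3, 8, 1]
= [3, 8, 1]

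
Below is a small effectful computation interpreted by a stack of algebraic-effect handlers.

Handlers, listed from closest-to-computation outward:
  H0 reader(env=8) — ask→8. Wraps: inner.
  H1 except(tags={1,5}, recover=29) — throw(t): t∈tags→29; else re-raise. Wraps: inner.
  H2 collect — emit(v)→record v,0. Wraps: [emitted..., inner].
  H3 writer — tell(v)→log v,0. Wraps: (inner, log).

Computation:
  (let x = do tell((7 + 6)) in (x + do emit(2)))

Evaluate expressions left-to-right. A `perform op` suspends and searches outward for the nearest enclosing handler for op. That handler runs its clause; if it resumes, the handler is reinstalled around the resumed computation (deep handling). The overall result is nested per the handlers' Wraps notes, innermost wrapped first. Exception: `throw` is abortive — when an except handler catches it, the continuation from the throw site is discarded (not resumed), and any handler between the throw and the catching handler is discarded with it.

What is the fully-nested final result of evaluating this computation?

Step-by-step:
tell(13) @ H3 ⇒ log+=13
emit(2) @ H2 ⇒ out+=2
H0 returns 0
H1 returns 0
H2 returns [2, 0]
H3 returns ([2, 0], (13))
= ([2, 0], (13))

Answer: ([2, 0], (13))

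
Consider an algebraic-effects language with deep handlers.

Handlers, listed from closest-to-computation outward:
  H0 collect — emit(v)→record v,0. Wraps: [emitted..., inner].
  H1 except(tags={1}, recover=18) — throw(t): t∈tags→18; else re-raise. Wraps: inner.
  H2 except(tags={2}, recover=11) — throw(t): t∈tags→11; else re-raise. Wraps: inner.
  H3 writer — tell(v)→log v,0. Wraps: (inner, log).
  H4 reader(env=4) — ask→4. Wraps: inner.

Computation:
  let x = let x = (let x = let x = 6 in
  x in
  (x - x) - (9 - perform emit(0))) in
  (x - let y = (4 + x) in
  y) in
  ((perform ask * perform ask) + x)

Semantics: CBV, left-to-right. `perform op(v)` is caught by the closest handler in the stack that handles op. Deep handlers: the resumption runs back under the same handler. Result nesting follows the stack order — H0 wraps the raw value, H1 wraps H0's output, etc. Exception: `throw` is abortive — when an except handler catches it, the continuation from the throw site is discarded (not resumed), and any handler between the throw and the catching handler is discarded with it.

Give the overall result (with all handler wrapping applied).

Answer: ([0, 12], ())

Step-by-step:
emit(0) @ H0 ⇒ out+=0
ask @ H4 ⇒ 4
ask @ H4 ⇒ 4
H0 returns [0, 12]
H1 returns [0, 12]
H2 returns [0, 12]
H3 returns ([0, 12], ())
H4 returns ([0, 12], ())
= ([0, 12], ())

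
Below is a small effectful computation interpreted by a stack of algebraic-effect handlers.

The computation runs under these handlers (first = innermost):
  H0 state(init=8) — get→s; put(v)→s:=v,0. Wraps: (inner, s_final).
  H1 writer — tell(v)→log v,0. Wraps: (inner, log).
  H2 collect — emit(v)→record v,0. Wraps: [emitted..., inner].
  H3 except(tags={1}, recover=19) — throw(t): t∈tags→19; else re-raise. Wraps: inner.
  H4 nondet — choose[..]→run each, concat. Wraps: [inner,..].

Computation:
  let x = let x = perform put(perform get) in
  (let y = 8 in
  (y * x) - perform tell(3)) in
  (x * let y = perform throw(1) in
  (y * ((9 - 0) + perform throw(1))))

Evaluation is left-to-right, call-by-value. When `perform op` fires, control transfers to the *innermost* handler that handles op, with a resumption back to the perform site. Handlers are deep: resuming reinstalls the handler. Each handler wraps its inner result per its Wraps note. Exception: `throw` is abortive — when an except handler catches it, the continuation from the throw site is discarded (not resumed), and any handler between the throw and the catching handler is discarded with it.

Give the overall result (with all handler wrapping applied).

Answer: [19]

Evaluation trace:
get @ H0 ⇒ 8
put(8) @ H0 ⇒ s:=8
tell(3) @ H1 ⇒ log+=3
throw(1) @ H3 caught ⇒ 19
H4 returns [19]
= [19]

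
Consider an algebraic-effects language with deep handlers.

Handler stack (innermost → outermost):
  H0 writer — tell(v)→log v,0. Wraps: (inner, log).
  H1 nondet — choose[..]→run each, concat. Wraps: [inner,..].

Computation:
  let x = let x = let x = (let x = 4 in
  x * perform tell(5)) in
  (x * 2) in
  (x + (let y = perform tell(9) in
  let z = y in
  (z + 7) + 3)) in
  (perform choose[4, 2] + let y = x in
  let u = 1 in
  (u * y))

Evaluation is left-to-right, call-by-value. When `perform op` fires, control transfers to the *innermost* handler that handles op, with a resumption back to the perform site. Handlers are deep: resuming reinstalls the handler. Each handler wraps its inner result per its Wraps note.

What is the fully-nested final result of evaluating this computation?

Evaluation trace:
tell(5) @ H0 ⇒ log+=5
tell(9) @ H0 ⇒ log+=9
choose[4, 2] @ H1
  branch[0] choose=4:
    H0 returns (14, (5, 9))
    H1 returns [(14, (5, 9))]
  branch[1] choose=2:
    H0 returns (12, (5, 9))
    H1 returns [(12, (5, 9))]
= [(14, (5, 9)), (12, (5, 9))]

Answer: [(14, (5, 9)), (12, (5, 9))]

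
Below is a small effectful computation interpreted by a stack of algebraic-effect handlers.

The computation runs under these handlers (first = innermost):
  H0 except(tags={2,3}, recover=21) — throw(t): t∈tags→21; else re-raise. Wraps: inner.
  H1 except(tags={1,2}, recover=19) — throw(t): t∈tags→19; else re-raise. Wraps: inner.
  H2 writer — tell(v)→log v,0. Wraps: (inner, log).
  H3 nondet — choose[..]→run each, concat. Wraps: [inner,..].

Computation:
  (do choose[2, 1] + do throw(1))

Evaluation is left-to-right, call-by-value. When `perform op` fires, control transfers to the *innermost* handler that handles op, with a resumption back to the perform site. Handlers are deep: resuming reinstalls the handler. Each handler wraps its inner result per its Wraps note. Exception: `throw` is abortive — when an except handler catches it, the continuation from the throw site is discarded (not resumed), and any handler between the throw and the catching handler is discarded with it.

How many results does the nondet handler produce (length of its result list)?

Answer: 2

Working:
choose[2, 1] @ H3
  branch[0] choose=2:
    throw(1) @ H0 re-raised
    throw(1) @ H1 caught ⇒ 19
    H2 returns (19, ())
    H3 returns [(19, ())]
  branch[1] choose=1:
    throw(1) @ H0 re-raised
    throw(1) @ H1 caught ⇒ 19
    H2 returns (19, ())
    H3 returns [(19, ())]
= [(19, ()), (19, ())]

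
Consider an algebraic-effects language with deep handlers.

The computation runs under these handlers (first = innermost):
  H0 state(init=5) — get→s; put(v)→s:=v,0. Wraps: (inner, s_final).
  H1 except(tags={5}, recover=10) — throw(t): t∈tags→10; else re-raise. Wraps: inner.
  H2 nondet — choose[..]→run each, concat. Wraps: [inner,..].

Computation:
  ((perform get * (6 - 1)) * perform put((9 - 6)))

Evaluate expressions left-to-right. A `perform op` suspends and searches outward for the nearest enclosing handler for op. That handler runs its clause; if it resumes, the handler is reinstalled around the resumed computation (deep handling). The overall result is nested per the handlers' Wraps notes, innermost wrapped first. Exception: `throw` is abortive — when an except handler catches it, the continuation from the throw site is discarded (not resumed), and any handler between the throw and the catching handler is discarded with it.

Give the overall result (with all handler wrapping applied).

Answer: [(0, 3)]

Working:
get @ H0 ⇒ 5
put(3) @ H0 ⇒ s:=3
H0 returns (0, 3)
H1 returns (0, 3)
H2 returns [(0, 3)]
= [(0, 3)]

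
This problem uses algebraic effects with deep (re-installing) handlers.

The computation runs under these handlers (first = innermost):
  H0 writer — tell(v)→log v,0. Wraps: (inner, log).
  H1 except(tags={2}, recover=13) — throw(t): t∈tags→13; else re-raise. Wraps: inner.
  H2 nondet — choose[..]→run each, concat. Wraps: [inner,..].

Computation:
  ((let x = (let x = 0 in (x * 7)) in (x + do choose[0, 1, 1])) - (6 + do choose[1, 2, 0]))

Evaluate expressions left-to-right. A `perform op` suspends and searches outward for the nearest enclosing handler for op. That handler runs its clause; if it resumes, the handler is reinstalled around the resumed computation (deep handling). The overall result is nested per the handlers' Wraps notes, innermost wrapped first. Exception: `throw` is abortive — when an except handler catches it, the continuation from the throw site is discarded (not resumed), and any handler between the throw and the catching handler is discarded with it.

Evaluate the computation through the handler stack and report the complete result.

Step-by-step:
choose[0, 1, 1] @ H2
  branch[0] choose=0:
    choose[1, 2, 0] @ H2
      branch[0] choose=1:
        H0 returns (-7, ())
        H1 returns (-7, ())
        H2 returns [(-7, ())]
      branch[1] choose=2:
        H0 returns (-8, ())
        H1 returns (-8, ())
        H2 returns [(-8, ())]
      branch[2] choose=0:
        H0 returns (-6, ())
        H1 returns (-6, ())
        H2 returns [(-6, ())]
  branch[1] choose=1:
    choose[1, 2, 0] @ H2
      branch[0] choose=1:
        H0 returns (-6, ())
        H1 returns (-6, ())
        H2 returns [(-6, ())]
      branch[1] choose=2:
        H0 returns (-7, ())
        H1 returns (-7, ())
        H2 returns [(-7, ())]
      branch[2] choose=0:
        H0 returns (-5, ())
        H1 returns (-5, ())
        H2 returns [(-5, ())]
  branch[2] choose=1:
    choose[1, 2, 0] @ H2
      branch[0] choose=1:
        H0 returns (-6, ())
        H1 returns (-6, ())
        H2 returns [(-6, ())]
      branch[1] choose=2:
        H0 returns (-7, ())
        H1 returns (-7, ())
        H2 returns [(-7, ())]
      branch[2] choose=0:
        H0 returns (-5, ())
        H1 returns (-5, ())
        H2 returns [(-5, ())]
= [(-7, ()), (-8, ()), (-6, ()), (-6, ()), (-7, ()), (-5, ()), (-6, ()), (-7, ()), (-5, ())]

Answer: [(-7, ()), (-8, ()), (-6, ()), (-6, ()), (-7, ()), (-5, ()), (-6, ()), (-7, ()), (-5, ())]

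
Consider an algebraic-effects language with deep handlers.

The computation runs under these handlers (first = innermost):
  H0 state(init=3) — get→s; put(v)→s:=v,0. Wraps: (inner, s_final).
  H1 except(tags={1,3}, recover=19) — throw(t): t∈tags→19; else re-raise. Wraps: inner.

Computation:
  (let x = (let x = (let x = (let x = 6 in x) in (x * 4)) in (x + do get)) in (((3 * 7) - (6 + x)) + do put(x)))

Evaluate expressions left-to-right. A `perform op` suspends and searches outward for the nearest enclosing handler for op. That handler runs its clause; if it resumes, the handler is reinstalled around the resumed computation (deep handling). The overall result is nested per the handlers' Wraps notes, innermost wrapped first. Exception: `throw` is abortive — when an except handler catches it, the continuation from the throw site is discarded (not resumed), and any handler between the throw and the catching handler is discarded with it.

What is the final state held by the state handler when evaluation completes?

Evaluation trace:
get @ H0 ⇒ 3
put(27) @ H0 ⇒ s:=27
H0 returns (-12, 27)
H1 returns (-12, 27)
= (-12, 27)

Answer: 27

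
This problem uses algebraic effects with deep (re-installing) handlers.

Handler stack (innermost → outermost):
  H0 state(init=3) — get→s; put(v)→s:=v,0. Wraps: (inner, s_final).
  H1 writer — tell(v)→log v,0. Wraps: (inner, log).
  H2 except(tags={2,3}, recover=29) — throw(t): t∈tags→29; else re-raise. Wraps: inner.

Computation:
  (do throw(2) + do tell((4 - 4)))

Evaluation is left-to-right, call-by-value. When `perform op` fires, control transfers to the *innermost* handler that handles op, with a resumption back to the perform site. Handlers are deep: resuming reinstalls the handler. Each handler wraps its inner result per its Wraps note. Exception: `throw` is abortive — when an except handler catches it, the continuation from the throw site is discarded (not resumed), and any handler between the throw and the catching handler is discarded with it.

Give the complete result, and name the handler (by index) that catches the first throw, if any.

Step-by-step:
throw(2) @ H2 caught ⇒ 29
= 29

Answer: 29 ; first throw caught by: H2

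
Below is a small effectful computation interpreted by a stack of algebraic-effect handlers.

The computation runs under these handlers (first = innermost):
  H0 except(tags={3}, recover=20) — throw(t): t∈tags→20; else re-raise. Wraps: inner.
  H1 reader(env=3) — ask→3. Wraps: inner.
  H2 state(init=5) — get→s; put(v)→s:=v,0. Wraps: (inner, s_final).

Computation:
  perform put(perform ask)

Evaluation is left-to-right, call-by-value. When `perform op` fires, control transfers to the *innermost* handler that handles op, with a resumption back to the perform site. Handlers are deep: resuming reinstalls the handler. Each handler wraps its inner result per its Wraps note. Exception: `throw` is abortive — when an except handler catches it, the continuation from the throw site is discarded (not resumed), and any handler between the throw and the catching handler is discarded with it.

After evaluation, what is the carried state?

Answer: 3

Step-by-step:
ask @ H1 ⇒ 3
put(3) @ H2 ⇒ s:=3
H0 returns 0
H1 returns 0
H2 returns (0, 3)
= (0, 3)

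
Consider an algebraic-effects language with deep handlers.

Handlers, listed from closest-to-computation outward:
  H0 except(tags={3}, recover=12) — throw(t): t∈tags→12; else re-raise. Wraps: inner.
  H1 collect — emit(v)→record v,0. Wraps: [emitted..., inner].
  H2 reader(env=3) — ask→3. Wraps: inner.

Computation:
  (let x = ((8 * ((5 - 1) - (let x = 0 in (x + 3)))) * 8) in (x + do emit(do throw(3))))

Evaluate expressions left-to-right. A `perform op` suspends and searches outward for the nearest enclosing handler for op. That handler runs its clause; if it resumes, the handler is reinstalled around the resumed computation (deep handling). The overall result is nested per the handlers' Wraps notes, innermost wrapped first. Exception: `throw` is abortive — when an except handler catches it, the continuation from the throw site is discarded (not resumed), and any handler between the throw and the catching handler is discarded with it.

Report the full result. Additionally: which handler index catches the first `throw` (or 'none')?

Answer: [12] ; first throw caught by: H0

Step-by-step:
throw(3) @ H0 caught ⇒ 12
H1 returns [12]
H2 returns [12]
= [12]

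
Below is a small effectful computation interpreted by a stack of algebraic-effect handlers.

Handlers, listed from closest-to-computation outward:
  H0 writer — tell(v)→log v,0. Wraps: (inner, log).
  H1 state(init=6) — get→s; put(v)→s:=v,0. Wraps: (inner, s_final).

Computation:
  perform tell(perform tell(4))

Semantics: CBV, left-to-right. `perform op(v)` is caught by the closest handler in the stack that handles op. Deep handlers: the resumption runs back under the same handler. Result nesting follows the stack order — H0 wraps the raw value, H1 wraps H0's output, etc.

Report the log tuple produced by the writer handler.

Step-by-step:
tell(4) @ H0 ⇒ log+=4
tell(0) @ H0 ⇒ log+=0
H0 returns (0, (4, 0))
H1 returns ((0, (4, 0)), 6)
= ((0, (4, 0)), 6)

Answer: (4, 0)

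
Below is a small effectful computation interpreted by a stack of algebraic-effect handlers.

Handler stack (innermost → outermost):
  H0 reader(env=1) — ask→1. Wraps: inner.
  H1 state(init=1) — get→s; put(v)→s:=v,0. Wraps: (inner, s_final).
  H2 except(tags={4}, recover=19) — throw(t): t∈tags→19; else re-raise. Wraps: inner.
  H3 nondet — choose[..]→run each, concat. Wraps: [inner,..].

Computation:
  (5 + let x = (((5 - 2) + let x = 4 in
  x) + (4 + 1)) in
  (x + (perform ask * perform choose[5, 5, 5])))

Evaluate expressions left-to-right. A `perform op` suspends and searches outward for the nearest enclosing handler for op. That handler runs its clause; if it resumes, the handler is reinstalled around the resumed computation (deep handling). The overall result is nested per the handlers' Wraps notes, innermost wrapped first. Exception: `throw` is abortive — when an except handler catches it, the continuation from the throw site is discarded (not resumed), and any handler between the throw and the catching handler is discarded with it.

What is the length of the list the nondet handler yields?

Answer: 3

Step-by-step:
ask @ H0 ⇒ 1
choose[5, 5, 5] @ H3
  branch[0] choose=5:
    H0 returns 22
    H1 returns (22, 1)
    H2 returns (22, 1)
    H3 returns [(22, 1)]
  branch[1] choose=5:
    H0 returns 22
    H1 returns (22, 1)
    H2 returns (22, 1)
    H3 returns [(22, 1)]
  branch[2] choose=5:
    H0 returns 22
    H1 returns (22, 1)
    H2 returns (22, 1)
    H3 returns [(22, 1)]
= [(22, 1), (22, 1), (22, 1)]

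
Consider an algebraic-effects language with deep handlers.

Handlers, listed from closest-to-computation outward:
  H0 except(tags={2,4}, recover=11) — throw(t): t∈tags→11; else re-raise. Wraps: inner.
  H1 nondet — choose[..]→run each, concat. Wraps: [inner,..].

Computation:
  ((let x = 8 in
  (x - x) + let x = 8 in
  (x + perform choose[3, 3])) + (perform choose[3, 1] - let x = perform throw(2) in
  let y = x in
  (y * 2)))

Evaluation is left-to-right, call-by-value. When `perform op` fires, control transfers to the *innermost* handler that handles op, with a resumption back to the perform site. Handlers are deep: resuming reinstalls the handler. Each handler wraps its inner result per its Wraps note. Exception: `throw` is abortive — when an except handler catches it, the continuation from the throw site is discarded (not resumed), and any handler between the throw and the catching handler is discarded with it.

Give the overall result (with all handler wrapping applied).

Answer: [11, 11, 11, 11]

Working:
choose[3, 3] @ H1
  branch[0] choose=3:
    choose[3, 1] @ H1
      branch[0] choose=3:
        throw(2) @ H0 caught ⇒ 11
        H1 returns [11]
      branch[1] choose=1:
        throw(2) @ H0 caught ⇒ 11
        H1 returns [11]
  branch[1] choose=3:
    choose[3, 1] @ H1
      branch[0] choose=3:
        throw(2) @ H0 caught ⇒ 11
        H1 returns [11]
      branch[1] choose=1:
        throw(2) @ H0 caught ⇒ 11
        H1 returns [11]
= [11, 11, 11, 11]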